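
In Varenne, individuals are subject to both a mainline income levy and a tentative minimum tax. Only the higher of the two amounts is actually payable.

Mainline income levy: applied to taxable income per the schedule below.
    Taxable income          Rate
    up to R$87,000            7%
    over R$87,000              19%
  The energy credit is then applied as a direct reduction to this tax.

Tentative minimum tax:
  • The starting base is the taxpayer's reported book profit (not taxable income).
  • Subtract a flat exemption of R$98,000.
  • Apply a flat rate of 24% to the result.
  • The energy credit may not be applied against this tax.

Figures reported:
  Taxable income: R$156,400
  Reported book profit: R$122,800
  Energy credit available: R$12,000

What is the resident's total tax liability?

R$7,276

Tentative minimum tax:
  Base (reported book profit): R$122,800
  Less exemption R$98,000 → base R$24,800
  R$24,800 × 24% = R$5,952

Mainline income levy:
  R$87,000 × 7% = R$6,090
  R$69,400 × 19% = R$13,186
  → R$19,276
  Less energy credit R$12,000 → R$7,276

R$7,276 > R$5,952, so the mainline income levy governs.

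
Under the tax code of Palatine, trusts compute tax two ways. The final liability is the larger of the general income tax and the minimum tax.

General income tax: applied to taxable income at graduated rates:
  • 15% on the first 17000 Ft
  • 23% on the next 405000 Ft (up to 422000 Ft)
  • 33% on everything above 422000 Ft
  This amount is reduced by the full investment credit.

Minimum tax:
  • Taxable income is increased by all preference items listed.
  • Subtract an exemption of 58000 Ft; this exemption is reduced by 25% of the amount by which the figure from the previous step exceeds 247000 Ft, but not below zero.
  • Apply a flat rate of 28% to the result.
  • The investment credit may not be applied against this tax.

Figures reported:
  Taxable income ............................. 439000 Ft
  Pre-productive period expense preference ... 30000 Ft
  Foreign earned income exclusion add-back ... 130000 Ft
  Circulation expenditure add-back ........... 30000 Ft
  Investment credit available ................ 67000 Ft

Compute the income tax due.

Minimum tax:
  Adjusted income: 439000 Ft + 30000 Ft + 130000 Ft + 30000 Ft = 629000 Ft
  Exemption: 25% × (629000 Ft − 247000 Ft) = 95500 Ft ≥ 58000 Ft, so the exemption is fully phased out
  Base: 629000 Ft − 0 Ft = 629000 Ft
  629000 Ft × 28% = 176120 Ft

General income tax:
  17000 Ft × 15% = 2550 Ft
  405000 Ft × 23% = 93150 Ft
  17000 Ft × 33% = 5610 Ft
  → 101310 Ft
  Less investment credit 67000 Ft → 34310 Ft

176120 Ft > 34310 Ft, so the minimum tax is the binding amount.

176120 Ft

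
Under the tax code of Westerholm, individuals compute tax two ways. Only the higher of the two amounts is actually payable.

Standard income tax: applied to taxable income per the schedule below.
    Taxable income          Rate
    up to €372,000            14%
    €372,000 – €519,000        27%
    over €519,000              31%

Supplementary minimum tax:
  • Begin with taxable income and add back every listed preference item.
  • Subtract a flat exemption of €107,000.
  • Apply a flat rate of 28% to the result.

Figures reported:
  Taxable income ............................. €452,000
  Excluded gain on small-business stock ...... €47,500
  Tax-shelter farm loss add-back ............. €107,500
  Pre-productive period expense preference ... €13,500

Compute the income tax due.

€143,780

Standard income tax:
  €372,000 × 14% = €52,080
  €80,000 × 27% = €21,600
  → €73,680

Supplementary minimum tax:
  Adjusted income: €452,000 + €47,500 + €107,500 + €13,500 = €620,500
  Less exemption €107,000 → base €513,500
  €513,500 × 28% = €143,780

€143,780 > €73,680, so the supplementary minimum tax is the binding amount.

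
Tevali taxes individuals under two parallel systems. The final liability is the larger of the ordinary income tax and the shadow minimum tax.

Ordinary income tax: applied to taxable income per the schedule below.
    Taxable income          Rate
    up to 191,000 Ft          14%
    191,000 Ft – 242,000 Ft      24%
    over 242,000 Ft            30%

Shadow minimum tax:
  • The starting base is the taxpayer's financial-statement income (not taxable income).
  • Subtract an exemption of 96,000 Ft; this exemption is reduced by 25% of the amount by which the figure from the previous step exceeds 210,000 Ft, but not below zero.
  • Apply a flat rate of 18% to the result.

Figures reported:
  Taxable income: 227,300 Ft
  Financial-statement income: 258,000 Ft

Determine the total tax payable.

35,452 Ft

Ordinary income tax:
  191,000 Ft × 14% = 26,740 Ft
  36,300 Ft × 24% = 8,712 Ft
  → 35,452 Ft

Shadow minimum tax:
  Base (financial-statement income): 258,000 Ft
  Exemption: 96,000 Ft − 25% × (258,000 Ft − 210,000 Ft) = 96,000 Ft − 12,000 Ft = 84,000 Ft
  Base: 258,000 Ft − 84,000 Ft = 174,000 Ft
  174,000 Ft × 18% = 31,320 Ft

35,452 Ft > 31,320 Ft, so the ordinary income tax governs.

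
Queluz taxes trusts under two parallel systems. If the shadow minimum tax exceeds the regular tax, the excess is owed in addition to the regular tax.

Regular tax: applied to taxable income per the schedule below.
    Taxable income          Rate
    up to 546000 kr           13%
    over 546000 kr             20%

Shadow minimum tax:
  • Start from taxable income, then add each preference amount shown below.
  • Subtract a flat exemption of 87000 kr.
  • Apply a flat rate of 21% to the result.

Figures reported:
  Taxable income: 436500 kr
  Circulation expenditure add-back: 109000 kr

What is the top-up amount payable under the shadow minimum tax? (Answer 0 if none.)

39540 kr

Shadow minimum tax:
  Adjusted income: 436500 kr + 109000 kr = 545500 kr
  Less exemption 87000 kr → base 458500 kr
  458500 kr × 21% = 96285 kr

Regular tax:
  436500 kr × 13% = 56745 kr

Excess of shadow minimum tax over regular tax: 96285 kr − 56745 kr = 39540 kr.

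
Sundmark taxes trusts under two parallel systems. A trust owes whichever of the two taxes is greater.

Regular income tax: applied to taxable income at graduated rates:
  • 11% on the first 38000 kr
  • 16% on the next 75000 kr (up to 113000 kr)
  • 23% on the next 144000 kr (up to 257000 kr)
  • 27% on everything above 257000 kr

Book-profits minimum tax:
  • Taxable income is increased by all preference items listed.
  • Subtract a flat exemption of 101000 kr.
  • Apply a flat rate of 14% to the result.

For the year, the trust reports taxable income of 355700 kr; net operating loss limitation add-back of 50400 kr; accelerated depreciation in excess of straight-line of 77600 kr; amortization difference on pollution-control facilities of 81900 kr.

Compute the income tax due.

75949 kr

Regular income tax:
  38000 kr × 11% = 4180 kr
  75000 kr × 16% = 12000 kr
  144000 kr × 23% = 33120 kr
  98700 kr × 27% = 26649 kr
  → 75949 kr

Book-profits minimum tax:
  Adjusted income: 355700 kr + 50400 kr + 77600 kr + 81900 kr = 565600 kr
  Less exemption 101000 kr → base 464600 kr
  464600 kr × 14% = 65044 kr

75949 kr > 65044 kr, so the regular income tax governs.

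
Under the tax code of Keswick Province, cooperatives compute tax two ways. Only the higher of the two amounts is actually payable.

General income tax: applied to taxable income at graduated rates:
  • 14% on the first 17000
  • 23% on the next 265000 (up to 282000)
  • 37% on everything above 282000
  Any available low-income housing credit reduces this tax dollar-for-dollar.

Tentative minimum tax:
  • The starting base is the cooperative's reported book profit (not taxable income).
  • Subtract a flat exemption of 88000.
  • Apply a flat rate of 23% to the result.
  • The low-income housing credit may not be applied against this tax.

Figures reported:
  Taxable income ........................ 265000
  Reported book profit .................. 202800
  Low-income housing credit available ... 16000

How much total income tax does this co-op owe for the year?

Tentative minimum tax:
  Base (reported book profit): 202800
  Less exemption 88000 → base 114800
  114800 × 23% = 26404

General income tax:
  17000 × 14% = 2380
  248000 × 23% = 57040
  → 59420
  Less low-income housing credit 16000 → 43420

43420 > 26404, so the general income tax governs.

43420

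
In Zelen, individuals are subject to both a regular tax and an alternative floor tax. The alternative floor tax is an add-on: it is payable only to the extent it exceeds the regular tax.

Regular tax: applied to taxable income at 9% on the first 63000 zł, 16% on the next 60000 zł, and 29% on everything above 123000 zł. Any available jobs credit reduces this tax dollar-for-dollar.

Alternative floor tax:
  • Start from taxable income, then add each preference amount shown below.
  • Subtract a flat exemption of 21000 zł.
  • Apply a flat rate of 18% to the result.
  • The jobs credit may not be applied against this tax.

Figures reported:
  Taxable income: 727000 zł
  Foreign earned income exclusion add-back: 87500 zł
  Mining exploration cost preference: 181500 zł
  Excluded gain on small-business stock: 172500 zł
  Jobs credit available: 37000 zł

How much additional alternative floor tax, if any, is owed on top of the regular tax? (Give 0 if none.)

Alternative floor tax:
  Adjusted income: 727000 zł + 87500 zł + 181500 zł + 172500 zł = 1168500 zł
  Less exemption 21000 zł → base 1147500 zł
  1147500 zł × 18% = 206550 zł

Regular tax:
  63000 zł × 9% = 5670 zł
  60000 zł × 16% = 9600 zł
  604000 zł × 29% = 175160 zł
  → 190430 zł
  Less jobs credit 37000 zł → 153430 zł

Excess of alternative floor tax over regular tax: 206550 zł − 153430 zł = 53120 zł.

53120 zł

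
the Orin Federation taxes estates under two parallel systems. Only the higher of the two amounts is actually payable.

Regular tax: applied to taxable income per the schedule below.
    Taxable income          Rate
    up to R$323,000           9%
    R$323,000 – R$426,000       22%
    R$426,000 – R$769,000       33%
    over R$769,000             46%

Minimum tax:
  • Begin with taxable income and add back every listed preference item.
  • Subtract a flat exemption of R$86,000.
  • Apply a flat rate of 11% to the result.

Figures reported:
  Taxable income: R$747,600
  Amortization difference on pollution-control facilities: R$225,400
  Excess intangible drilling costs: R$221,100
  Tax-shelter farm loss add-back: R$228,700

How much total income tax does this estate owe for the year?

R$157,858

Regular tax:
  R$323,000 × 9% = R$29,070
  R$103,000 × 22% = R$22,660
  R$321,600 × 33% = R$106,128
  → R$157,858

Minimum tax:
  Adjusted income: R$747,600 + R$225,400 + R$221,100 + R$228,700 = R$1,422,800
  Less exemption R$86,000 → base R$1,336,800
  R$1,336,800 × 11% = R$147,048

R$157,858 > R$147,048, so the regular tax governs.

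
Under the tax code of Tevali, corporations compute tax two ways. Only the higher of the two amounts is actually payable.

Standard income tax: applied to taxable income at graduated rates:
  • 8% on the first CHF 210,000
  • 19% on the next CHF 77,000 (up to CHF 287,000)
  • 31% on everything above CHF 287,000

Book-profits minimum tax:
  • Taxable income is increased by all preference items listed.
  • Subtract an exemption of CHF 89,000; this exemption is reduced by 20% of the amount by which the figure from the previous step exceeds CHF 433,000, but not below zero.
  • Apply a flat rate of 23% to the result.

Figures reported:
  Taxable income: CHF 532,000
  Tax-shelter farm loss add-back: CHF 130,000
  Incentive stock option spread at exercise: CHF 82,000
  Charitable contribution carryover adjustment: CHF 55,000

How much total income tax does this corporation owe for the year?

CHF 180,136

Book-profits minimum tax:
  Adjusted income: CHF 532,000 + CHF 130,000 + CHF 82,000 + CHF 55,000 = CHF 799,000
  Exemption: CHF 89,000 − 20% × (CHF 799,000 − CHF 433,000) = CHF 89,000 − CHF 73,200 = CHF 15,800
  Base: CHF 799,000 − CHF 15,800 = CHF 783,200
  CHF 783,200 × 23% = CHF 180,136

Standard income tax:
  CHF 210,000 × 8% = CHF 16,800
  CHF 77,000 × 19% = CHF 14,630
  CHF 245,000 × 31% = CHF 75,950
  → CHF 107,380

CHF 180,136 > CHF 107,380, so the book-profits minimum tax is the binding amount.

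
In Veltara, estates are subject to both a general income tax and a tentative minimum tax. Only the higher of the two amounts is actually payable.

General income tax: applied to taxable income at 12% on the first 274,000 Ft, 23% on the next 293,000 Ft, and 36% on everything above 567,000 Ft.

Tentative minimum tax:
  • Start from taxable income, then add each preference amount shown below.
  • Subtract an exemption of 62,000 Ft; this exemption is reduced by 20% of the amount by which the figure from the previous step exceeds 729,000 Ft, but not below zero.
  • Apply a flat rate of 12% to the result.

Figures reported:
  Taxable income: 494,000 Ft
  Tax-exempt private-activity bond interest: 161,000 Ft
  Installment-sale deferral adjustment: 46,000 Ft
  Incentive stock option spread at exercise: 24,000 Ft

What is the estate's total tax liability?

83,480 Ft

General income tax:
  274,000 Ft × 12% = 32,880 Ft
  220,000 Ft × 23% = 50,600 Ft
  → 83,480 Ft

Tentative minimum tax:
  Adjusted income: 494,000 Ft + 161,000 Ft + 46,000 Ft + 24,000 Ft = 725,000 Ft
  Exemption: 725,000 Ft ≤ 729,000 Ft, so full 62,000 Ft applies
  Base: 725,000 Ft − 62,000 Ft = 663,000 Ft
  663,000 Ft × 12% = 79,560 Ft

83,480 Ft > 79,560 Ft, so the general income tax governs.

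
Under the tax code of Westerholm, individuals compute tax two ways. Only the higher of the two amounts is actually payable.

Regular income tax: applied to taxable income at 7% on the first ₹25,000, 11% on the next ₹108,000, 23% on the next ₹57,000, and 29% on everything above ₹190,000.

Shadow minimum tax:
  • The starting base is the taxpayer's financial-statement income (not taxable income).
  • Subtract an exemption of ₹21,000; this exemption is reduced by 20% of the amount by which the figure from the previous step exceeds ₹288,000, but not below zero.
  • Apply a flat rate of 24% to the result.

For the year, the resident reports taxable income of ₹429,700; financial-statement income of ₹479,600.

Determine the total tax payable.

₹115,104

Regular income tax:
  ₹25,000 × 7% = ₹1,750
  ₹108,000 × 11% = ₹11,880
  ₹57,000 × 23% = ₹13,110
  ₹239,700 × 29% = ₹69,513
  → ₹96,253

Shadow minimum tax:
  Base (financial-statement income): ₹479,600
  Exemption: 20% × (₹479,600 − ₹288,000) = ₹38,320 ≥ ₹21,000, so the exemption is fully phased out
  Base: ₹479,600 − ₹0 = ₹479,600
  ₹479,600 × 24% = ₹115,104

₹115,104 > ₹96,253, so the shadow minimum tax is the binding amount.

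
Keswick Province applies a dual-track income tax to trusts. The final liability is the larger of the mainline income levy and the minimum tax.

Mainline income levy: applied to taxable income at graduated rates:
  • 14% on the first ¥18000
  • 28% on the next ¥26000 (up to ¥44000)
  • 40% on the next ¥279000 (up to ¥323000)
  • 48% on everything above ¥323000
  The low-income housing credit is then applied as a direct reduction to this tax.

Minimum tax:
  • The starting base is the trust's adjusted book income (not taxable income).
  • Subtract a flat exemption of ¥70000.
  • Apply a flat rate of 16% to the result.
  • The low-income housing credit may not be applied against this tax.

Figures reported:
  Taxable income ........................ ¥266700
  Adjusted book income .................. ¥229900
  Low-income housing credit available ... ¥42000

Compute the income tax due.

¥56880

Minimum tax:
  Base (adjusted book income): ¥229900
  Less exemption ¥70000 → base ¥159900
  ¥159900 × 16% = ¥25584

Mainline income levy:
  ¥18000 × 14% = ¥2520
  ¥26000 × 28% = ¥7280
  ¥222700 × 40% = ¥89080
  → ¥98880
  Less low-income housing credit ¥42000 → ¥56880

¥56880 > ¥25584, so the mainline income levy governs.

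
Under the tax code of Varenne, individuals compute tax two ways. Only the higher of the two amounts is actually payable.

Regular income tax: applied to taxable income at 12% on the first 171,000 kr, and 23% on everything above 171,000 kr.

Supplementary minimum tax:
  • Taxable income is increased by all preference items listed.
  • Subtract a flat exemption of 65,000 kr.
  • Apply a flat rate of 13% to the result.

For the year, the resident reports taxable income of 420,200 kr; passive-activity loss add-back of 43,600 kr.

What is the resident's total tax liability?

Regular income tax:
  171,000 kr × 12% = 20,520 kr
  249,200 kr × 23% = 57,316 kr
  → 77,836 kr

Supplementary minimum tax:
  Adjusted income: 420,200 kr + 43,600 kr = 463,800 kr
  Less exemption 65,000 kr → base 398,800 kr
  398,800 kr × 13% = 51,844 kr

77,836 kr > 51,844 kr, so the regular income tax governs.

77,836 kr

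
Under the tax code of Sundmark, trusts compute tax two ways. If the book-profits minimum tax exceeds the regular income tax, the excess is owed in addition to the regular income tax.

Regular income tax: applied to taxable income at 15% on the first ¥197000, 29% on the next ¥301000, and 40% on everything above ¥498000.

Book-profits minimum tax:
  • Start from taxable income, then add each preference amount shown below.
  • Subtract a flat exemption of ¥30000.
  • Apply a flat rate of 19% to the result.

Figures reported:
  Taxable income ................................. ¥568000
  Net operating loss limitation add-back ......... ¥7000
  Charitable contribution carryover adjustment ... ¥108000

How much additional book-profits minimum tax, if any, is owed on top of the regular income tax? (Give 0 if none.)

Regular income tax:
  ¥197000 × 15% = ¥29550
  ¥301000 × 29% = ¥87290
  ¥70000 × 40% = ¥28000
  → ¥144840

Book-profits minimum tax:
  Adjusted income: ¥568000 + ¥7000 + ¥108000 = ¥683000
  Less exemption ¥30000 → base ¥653000
  ¥653000 × 19% = ¥124070

¥124070 ≤ ¥144840, so no add-on is due.

¥0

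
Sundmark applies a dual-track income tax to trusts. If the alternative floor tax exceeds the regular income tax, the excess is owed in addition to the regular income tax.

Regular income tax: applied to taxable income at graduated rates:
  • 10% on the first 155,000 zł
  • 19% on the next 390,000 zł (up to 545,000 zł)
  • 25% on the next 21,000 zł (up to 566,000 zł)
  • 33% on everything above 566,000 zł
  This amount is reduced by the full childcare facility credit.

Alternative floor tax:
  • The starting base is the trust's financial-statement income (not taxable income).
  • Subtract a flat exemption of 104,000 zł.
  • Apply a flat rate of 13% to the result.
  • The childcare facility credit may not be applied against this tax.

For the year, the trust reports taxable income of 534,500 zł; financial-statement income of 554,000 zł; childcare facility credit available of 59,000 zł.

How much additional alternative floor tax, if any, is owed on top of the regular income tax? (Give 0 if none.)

29,895 zł

Alternative floor tax:
  Base (financial-statement income): 554,000 zł
  Less exemption 104,000 zł → base 450,000 zł
  450,000 zł × 13% = 58,500 zł

Regular income tax:
  155,000 zł × 10% = 15,500 zł
  379,500 zł × 19% = 72,105 zł
  → 87,605 zł
  Less childcare facility credit 59,000 zł → 28,605 zł

Excess of alternative floor tax over regular income tax: 58,500 zł − 28,605 zł = 29,895 zł.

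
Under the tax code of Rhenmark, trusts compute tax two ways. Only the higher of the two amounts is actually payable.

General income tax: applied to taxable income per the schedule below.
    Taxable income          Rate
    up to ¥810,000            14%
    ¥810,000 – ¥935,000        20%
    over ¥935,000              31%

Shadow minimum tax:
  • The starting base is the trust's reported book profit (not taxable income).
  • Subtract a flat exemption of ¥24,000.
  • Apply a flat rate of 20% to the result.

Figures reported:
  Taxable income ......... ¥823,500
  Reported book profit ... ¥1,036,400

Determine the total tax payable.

¥202,480

Shadow minimum tax:
  Base (reported book profit): ¥1,036,400
  Less exemption ¥24,000 → base ¥1,012,400
  ¥1,012,400 × 20% = ¥202,480

General income tax:
  ¥810,000 × 14% = ¥113,400
  ¥13,500 × 20% = ¥2,700
  → ¥116,100

¥202,480 > ¥116,100, so the shadow minimum tax is the binding amount.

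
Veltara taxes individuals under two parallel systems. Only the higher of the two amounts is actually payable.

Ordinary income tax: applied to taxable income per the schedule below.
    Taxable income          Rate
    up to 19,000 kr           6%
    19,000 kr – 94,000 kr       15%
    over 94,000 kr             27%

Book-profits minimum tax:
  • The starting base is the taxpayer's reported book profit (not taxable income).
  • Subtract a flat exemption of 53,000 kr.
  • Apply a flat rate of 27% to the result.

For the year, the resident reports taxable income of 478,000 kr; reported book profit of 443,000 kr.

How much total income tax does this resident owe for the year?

116,070 kr

Ordinary income tax:
  19,000 kr × 6% = 1,140 kr
  75,000 kr × 15% = 11,250 kr
  384,000 kr × 27% = 103,680 kr
  → 116,070 kr

Book-profits minimum tax:
  Base (reported book profit): 443,000 kr
  Less exemption 53,000 kr → base 390,000 kr
  390,000 kr × 27% = 105,300 kr

116,070 kr > 105,300 kr, so the ordinary income tax governs.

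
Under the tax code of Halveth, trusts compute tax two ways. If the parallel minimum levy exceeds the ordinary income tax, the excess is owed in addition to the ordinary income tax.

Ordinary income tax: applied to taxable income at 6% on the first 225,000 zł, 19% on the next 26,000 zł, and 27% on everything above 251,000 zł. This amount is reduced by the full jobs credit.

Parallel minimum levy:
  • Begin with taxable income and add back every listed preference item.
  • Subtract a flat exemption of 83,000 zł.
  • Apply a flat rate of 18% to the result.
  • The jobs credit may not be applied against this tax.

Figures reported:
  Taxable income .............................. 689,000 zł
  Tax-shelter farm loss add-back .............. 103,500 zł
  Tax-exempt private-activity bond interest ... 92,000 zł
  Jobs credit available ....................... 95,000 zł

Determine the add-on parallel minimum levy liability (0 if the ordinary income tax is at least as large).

Parallel minimum levy:
  Adjusted income: 689,000 zł + 103,500 zł + 92,000 zł = 884,500 zł
  Less exemption 83,000 zł → base 801,500 zł
  801,500 zł × 18% = 144,270 zł

Ordinary income tax:
  225,000 zł × 6% = 13,500 zł
  26,000 zł × 19% = 4,940 zł
  438,000 zł × 27% = 118,260 zł
  → 136,700 zł
  Less jobs credit 95,000 zł → 41,700 zł

Excess of parallel minimum levy over ordinary income tax: 144,270 zł − 41,700 zł = 102,570 zł.

102,570 zł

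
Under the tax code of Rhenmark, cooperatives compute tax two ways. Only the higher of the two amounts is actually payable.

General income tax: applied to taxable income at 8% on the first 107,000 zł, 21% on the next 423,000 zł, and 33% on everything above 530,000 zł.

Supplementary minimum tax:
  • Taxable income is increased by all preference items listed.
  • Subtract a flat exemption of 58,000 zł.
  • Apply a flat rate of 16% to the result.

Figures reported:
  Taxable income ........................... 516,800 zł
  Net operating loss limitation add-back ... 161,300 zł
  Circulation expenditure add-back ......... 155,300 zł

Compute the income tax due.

124,064 zł

Supplementary minimum tax:
  Adjusted income: 516,800 zł + 161,300 zł + 155,300 zł = 833,400 zł
  Less exemption 58,000 zł → base 775,400 zł
  775,400 zł × 16% = 124,064 zł

General income tax:
  107,000 zł × 8% = 8,560 zł
  409,800 zł × 21% = 86,058 zł
  → 94,618 zł

124,064 zł > 94,618 zł, so the supplementary minimum tax is the binding amount.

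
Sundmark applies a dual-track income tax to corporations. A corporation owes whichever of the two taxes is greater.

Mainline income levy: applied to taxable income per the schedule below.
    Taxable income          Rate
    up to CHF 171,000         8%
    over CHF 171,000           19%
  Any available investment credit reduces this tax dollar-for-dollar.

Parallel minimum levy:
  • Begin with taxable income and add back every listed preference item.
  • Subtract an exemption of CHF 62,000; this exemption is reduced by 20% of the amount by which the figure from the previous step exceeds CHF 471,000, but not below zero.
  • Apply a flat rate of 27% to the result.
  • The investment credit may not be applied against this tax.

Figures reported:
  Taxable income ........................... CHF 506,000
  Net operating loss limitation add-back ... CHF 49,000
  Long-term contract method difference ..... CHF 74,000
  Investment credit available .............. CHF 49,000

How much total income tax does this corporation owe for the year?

CHF 161,622

Parallel minimum levy:
  Adjusted income: CHF 506,000 + CHF 49,000 + CHF 74,000 = CHF 629,000
  Exemption: CHF 62,000 − 20% × (CHF 629,000 − CHF 471,000) = CHF 62,000 − CHF 31,600 = CHF 30,400
  Base: CHF 629,000 − CHF 30,400 = CHF 598,600
  CHF 598,600 × 27% = CHF 161,622

Mainline income levy:
  CHF 171,000 × 8% = CHF 13,680
  CHF 335,000 × 19% = CHF 63,650
  → CHF 77,330
  Less investment credit CHF 49,000 → CHF 28,330

CHF 161,622 > CHF 28,330, so the parallel minimum levy is the binding amount.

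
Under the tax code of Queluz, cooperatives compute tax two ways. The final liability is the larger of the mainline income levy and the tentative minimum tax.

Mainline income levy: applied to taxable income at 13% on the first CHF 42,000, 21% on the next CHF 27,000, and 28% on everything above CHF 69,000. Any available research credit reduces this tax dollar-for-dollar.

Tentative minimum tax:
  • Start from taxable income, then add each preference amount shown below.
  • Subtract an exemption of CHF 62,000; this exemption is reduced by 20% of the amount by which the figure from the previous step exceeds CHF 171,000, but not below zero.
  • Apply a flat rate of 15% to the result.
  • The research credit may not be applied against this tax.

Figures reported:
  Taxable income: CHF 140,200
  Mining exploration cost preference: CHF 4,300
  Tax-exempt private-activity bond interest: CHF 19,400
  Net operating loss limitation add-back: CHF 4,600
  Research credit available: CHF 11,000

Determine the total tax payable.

Mainline income levy:
  CHF 42,000 × 13% = CHF 5,460
  CHF 27,000 × 21% = CHF 5,670
  CHF 71,200 × 28% = CHF 19,936
  → CHF 31,066
  Less research credit CHF 11,000 → CHF 20,066

Tentative minimum tax:
  Adjusted income: CHF 140,200 + CHF 4,300 + CHF 19,400 + CHF 4,600 = CHF 168,500
  Exemption: CHF 168,500 ≤ CHF 171,000, so full CHF 62,000 applies
  Base: CHF 168,500 − CHF 62,000 = CHF 106,500
  CHF 106,500 × 15% = CHF 15,975

CHF 20,066 > CHF 15,975, so the mainline income levy governs.

CHF 20,066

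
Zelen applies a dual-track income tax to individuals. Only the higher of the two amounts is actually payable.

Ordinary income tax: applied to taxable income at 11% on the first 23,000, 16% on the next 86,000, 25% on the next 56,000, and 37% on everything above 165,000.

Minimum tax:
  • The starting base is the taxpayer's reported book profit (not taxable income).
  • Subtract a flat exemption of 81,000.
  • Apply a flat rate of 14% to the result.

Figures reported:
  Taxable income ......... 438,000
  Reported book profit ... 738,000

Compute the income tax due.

131,300

Ordinary income tax:
  23,000 × 11% = 2,530
  86,000 × 16% = 13,760
  56,000 × 25% = 14,000
  273,000 × 37% = 101,010
  → 131,300

Minimum tax:
  Base (reported book profit): 738,000
  Less exemption 81,000 → base 657,000
  657,000 × 14% = 91,980

131,300 > 91,980, so the ordinary income tax governs.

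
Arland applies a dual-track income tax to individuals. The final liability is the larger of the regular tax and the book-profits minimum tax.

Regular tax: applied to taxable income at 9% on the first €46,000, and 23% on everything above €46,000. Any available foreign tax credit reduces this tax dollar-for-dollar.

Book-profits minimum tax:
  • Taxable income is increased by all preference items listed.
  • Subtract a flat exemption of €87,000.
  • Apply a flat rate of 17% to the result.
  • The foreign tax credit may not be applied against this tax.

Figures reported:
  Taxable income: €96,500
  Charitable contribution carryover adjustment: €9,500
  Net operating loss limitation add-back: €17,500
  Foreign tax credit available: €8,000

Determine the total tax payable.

€7,755

Regular tax:
  €46,000 × 9% = €4,140
  €50,500 × 23% = €11,615
  → €15,755
  Less foreign tax credit €8,000 → €7,755

Book-profits minimum tax:
  Adjusted income: €96,500 + €9,500 + €17,500 = €123,500
  Less exemption €87,000 → base €36,500
  €36,500 × 17% = €6,205

€7,755 > €6,205, so the regular tax governs.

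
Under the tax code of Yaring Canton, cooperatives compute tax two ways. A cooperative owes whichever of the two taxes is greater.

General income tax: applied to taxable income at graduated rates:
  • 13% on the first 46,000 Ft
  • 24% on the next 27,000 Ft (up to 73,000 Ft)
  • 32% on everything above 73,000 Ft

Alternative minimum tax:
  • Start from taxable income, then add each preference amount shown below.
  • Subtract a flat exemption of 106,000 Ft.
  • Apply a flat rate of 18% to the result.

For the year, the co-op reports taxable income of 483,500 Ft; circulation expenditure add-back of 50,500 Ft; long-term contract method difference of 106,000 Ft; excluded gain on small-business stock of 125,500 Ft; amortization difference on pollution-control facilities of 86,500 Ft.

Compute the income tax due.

Alternative minimum tax:
  Adjusted income: 483,500 Ft + 50,500 Ft + 106,000 Ft + 125,500 Ft + 86,500 Ft = 852,000 Ft
  Less exemption 106,000 Ft → base 746,000 Ft
  746,000 Ft × 18% = 134,280 Ft

General income tax:
  46,000 Ft × 13% = 5,980 Ft
  27,000 Ft × 24% = 6,480 Ft
  410,500 Ft × 32% = 131,360 Ft
  → 143,820 Ft

143,820 Ft > 134,280 Ft, so the general income tax governs.

143,820 Ft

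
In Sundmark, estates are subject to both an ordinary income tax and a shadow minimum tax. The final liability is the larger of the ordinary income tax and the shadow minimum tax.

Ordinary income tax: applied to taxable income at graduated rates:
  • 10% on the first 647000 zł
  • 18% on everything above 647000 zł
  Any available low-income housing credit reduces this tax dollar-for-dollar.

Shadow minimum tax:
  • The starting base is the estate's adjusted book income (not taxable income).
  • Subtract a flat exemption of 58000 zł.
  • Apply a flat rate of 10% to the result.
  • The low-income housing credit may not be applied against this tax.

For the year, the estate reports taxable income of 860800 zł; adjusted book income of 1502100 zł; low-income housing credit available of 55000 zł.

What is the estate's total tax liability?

Shadow minimum tax:
  Base (adjusted book income): 1502100 zł
  Less exemption 58000 zł → base 1444100 zł
  1444100 zł × 10% = 144410 zł

Ordinary income tax:
  647000 zł × 10% = 64700 zł
  213800 zł × 18% = 38484 zł
  → 103184 zł
  Less low-income housing credit 55000 zł → 48184 zł

144410 zł > 48184 zł, so the shadow minimum tax is the binding amount.

144410 zł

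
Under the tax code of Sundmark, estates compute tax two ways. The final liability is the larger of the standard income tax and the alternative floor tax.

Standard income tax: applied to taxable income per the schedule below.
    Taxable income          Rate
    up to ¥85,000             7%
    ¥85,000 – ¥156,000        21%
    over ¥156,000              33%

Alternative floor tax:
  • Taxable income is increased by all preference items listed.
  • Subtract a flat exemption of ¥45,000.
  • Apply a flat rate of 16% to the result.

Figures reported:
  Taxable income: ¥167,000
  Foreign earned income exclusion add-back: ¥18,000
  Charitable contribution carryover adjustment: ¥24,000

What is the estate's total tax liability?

Standard income tax:
  ¥85,000 × 7% = ¥5,950
  ¥71,000 × 21% = ¥14,910
  ¥11,000 × 33% = ¥3,630
  → ¥24,490

Alternative floor tax:
  Adjusted income: ¥167,000 + ¥18,000 + ¥24,000 = ¥209,000
  Less exemption ¥45,000 → base ¥164,000
  ¥164,000 × 16% = ¥26,240

¥26,240 > ¥24,490, so the alternative floor tax is the binding amount.

¥26,240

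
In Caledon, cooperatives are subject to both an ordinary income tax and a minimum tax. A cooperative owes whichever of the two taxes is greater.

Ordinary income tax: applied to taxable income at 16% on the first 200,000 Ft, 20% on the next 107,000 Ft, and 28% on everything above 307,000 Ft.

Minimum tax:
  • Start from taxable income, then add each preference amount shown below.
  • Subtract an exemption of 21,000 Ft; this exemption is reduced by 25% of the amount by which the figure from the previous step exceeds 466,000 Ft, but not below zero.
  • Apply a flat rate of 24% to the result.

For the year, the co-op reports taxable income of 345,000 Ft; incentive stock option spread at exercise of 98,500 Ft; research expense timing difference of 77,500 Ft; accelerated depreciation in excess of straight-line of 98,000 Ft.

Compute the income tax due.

Minimum tax:
  Adjusted income: 345,000 Ft + 98,500 Ft + 77,500 Ft + 98,000 Ft = 619,000 Ft
  Exemption: 25% × (619,000 Ft − 466,000 Ft) = 38,250 Ft ≥ 21,000 Ft, so the exemption is fully phased out
  Base: 619,000 Ft − 0 Ft = 619,000 Ft
  619,000 Ft × 24% = 148,560 Ft

Ordinary income tax:
  200,000 Ft × 16% = 32,000 Ft
  107,000 Ft × 20% = 21,400 Ft
  38,000 Ft × 28% = 10,640 Ft
  → 64,040 Ft

148,560 Ft > 64,040 Ft, so the minimum tax is the binding amount.

148,560 Ft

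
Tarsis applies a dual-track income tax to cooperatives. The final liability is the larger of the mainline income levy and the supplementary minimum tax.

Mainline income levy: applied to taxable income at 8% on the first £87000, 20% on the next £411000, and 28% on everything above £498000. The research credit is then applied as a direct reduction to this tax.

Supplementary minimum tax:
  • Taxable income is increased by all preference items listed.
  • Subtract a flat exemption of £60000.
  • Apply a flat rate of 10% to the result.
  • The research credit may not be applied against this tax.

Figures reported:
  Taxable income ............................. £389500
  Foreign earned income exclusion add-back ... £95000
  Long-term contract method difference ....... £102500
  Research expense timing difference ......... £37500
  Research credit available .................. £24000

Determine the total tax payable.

Supplementary minimum tax:
  Adjusted income: £389500 + £95000 + £102500 + £37500 = £624500
  Less exemption £60000 → base £564500
  £564500 × 10% = £56450

Mainline income levy:
  £87000 × 8% = £6960
  £302500 × 20% = £60500
  → £67460
  Less research credit £24000 → £43460

£56450 > £43460, so the supplementary minimum tax is the binding amount.

£56450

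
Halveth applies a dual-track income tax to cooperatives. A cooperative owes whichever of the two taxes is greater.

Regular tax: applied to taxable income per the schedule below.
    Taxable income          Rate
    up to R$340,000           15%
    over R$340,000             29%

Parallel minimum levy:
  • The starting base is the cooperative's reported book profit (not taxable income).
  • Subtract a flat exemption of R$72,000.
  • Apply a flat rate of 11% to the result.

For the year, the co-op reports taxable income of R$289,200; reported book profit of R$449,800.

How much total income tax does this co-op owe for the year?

R$43,380

Parallel minimum levy:
  Base (reported book profit): R$449,800
  Less exemption R$72,000 → base R$377,800
  R$377,800 × 11% = R$41,558

Regular tax:
  R$289,200 × 15% = R$43,380

R$43,380 > R$41,558, so the regular tax governs.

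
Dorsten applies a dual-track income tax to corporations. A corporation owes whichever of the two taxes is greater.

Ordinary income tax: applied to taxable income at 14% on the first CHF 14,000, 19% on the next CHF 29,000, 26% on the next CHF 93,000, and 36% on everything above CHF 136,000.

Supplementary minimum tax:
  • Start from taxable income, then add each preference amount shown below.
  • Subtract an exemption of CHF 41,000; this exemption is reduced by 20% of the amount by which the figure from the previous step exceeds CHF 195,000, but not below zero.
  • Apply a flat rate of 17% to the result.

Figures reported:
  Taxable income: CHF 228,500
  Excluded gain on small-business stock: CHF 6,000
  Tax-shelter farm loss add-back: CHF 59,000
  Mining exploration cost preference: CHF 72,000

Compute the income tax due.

CHF 64,950

Supplementary minimum tax:
  Adjusted income: CHF 228,500 + CHF 6,000 + CHF 59,000 + CHF 72,000 = CHF 365,500
  Exemption: CHF 41,000 − 20% × (CHF 365,500 − CHF 195,000) = CHF 41,000 − CHF 34,100 = CHF 6,900
  Base: CHF 365,500 − CHF 6,900 = CHF 358,600
  CHF 358,600 × 17% = CHF 60,962

Ordinary income tax:
  CHF 14,000 × 14% = CHF 1,960
  CHF 29,000 × 19% = CHF 5,510
  CHF 93,000 × 26% = CHF 24,180
  CHF 92,500 × 36% = CHF 33,300
  → CHF 64,950

CHF 64,950 > CHF 60,962, so the ordinary income tax governs.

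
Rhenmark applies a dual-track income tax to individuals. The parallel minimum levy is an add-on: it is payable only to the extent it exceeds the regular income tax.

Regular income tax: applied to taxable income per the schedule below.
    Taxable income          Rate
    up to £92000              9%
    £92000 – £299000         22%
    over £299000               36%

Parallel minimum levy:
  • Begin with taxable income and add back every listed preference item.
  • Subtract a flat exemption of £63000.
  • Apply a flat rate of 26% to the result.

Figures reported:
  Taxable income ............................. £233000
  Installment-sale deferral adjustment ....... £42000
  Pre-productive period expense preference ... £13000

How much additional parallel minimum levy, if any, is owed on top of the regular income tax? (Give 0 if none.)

Parallel minimum levy:
  Adjusted income: £233000 + £42000 + £13000 = £288000
  Less exemption £63000 → base £225000
  £225000 × 26% = £58500

Regular income tax:
  £92000 × 9% = £8280
  £141000 × 22% = £31020
  → £39300

Excess of parallel minimum levy over regular income tax: £58500 − £39300 = £19200.

£19200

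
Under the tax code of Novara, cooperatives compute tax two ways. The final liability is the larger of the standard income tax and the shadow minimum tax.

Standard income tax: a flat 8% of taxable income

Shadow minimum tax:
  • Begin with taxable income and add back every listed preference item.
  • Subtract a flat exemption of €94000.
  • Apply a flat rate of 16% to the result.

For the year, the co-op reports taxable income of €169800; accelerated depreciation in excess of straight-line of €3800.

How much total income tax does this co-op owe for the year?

Standard income tax:
  €169800 × 8% = €13584

Shadow minimum tax:
  Adjusted income: €169800 + €3800 = €173600
  Less exemption €94000 → base €79600
  €79600 × 16% = €12736

€13584 > €12736, so the standard income tax governs.

€13584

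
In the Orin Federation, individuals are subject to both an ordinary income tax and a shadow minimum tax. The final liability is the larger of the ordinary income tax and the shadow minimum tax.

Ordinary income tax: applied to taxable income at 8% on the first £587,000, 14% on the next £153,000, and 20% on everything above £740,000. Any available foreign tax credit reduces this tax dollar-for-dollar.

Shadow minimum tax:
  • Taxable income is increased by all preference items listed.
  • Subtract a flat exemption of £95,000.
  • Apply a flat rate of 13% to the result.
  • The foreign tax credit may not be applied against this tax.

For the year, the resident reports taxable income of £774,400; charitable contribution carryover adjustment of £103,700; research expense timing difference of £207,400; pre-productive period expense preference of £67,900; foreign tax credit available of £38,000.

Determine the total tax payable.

Ordinary income tax:
  £587,000 × 8% = £46,960
  £153,000 × 14% = £21,420
  £34,400 × 20% = £6,880
  → £75,260
  Less foreign tax credit £38,000 → £37,260

Shadow minimum tax:
  Adjusted income: £774,400 + £103,700 + £207,400 + £67,900 = £1,153,400
  Less exemption £95,000 → base £1,058,400
  £1,058,400 × 13% = £137,592

£137,592 > £37,260, so the shadow minimum tax is the binding amount.

£137,592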